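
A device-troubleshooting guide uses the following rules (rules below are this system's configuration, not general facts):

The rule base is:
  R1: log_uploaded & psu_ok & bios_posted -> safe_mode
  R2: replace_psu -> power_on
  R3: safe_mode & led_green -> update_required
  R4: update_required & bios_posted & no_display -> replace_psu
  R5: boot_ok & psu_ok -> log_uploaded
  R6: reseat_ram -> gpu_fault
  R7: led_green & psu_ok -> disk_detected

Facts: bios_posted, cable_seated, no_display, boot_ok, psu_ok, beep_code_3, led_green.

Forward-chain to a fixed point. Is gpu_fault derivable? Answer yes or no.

no

Round 1: R5 [boot_ok & psu_ok -> log_uploaded]; R7 [led_green & psu_ok -> disk_detected]. New: log_uploaded, disk_detected.
Round 2: R1 [log_uploaded & psu_ok & bios_posted -> safe_mode]. New: safe_mode.
Round 3: R3 [safe_mode & led_green -> update_required]. New: update_required.
Round 4: R4 [update_required & bios_posted & no_display -> replace_psu]. New: replace_psu.
Round 5: R2 [replace_psu -> power_on]. New: power_on.
Fixed point reached. gpu_fault is concluded only by R6; R6 needs reseat_ram (never derived).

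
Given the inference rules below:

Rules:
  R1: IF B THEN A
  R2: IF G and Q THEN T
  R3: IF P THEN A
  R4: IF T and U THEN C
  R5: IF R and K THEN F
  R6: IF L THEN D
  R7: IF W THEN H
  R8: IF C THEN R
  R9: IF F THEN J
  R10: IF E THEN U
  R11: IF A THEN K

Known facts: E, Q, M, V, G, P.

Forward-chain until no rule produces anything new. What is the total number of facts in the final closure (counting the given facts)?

Round 1 — R2, R3, R10, derive T, A, U.
Round 2 — R4, R11, derive C, K.
Round 3 — R8, derive R.
Round 4 — R5, derive F.
Round 5 — R9, derive J.
Closure: {A, C, E, F, G, J, K, M, P, Q, R, T, U, V} — 14 facts.

14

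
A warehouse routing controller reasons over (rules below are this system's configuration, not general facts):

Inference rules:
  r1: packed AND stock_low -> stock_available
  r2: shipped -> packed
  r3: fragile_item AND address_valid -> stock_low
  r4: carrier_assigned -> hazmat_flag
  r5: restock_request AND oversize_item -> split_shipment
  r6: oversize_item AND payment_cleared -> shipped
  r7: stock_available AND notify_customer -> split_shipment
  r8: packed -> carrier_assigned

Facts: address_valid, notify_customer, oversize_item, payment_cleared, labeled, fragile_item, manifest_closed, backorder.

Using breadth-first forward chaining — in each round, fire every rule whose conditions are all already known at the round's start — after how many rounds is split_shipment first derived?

4

Round 1 — r3, r6, derive stock_low, shipped.
Round 2 — r2, derive packed.
Round 3 — r1, r8, derive stock_available, carrier_assigned.
Round 4 — r4, r7, derive hazmat_flag, split_shipment.
split_shipment first appears in round 4.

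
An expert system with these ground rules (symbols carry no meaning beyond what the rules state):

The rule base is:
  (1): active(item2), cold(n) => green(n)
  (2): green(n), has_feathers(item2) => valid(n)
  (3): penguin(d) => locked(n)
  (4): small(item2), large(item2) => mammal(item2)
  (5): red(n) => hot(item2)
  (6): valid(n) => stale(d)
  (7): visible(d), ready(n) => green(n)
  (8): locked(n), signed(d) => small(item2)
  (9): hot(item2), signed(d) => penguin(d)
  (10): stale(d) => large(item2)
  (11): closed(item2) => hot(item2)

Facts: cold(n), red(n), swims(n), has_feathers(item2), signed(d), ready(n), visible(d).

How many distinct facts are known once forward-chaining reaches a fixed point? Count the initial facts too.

Round 1 fires (5), (7), giving hot(item2), green(n).
Round 2 fires (2), (9), giving valid(n), penguin(d).
Round 3 fires (3), (6), giving locked(n), stale(d).
Round 4 fires (8), (10), giving small(item2), large(item2).
Round 5 fires (4), giving mammal(item2).
Closure: {cold(n), green(n), has_feathers(item2), hot(item2), large(item2), locked(n), mammal(item2), penguin(d), ready(n), red(n), signed(d), small(item2), stale(d), swims(n), valid(n), visible(d)} — 16 facts.

16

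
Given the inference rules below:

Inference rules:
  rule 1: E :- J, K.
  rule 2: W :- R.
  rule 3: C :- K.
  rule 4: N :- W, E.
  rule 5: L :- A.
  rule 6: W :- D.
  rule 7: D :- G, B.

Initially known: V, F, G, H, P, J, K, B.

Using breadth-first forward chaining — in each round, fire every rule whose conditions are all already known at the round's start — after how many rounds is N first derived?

Round 1: rule 1 [E :- J, K.]; rule 3 [C :- K.]; rule 7 [D :- G, B.]. Adds E, C, D.
Round 2: rule 6 [W :- D.]. Adds W.
Round 3: rule 4 [N :- W, E.]. Adds N.
N first appears in round 3.

3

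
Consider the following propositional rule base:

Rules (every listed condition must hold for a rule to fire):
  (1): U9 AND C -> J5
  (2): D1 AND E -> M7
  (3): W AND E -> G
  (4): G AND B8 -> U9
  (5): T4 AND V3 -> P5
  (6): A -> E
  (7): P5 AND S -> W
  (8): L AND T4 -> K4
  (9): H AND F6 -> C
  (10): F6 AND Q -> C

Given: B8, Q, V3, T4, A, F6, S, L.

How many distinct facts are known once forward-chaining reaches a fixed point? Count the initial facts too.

Round 1: (5) [T4 AND V3 -> P5]; (6) [A -> E]; (8) [L AND T4 -> K4]; (10) [F6 AND Q -> C]. Adds P5, E, K4, C.
Round 2: (7) [P5 AND S -> W]. Adds W.
Round 3: (3) [W AND E -> G]. Adds G.
Round 4: (4) [G AND B8 -> U9]. Adds U9.
Round 5: (1) [U9 AND C -> J5]. Adds J5.
Closure: {A, B8, C, E, F6, G, J5, K4, L, P5, Q, S, T4, U9, V3, W} — 16 facts.

16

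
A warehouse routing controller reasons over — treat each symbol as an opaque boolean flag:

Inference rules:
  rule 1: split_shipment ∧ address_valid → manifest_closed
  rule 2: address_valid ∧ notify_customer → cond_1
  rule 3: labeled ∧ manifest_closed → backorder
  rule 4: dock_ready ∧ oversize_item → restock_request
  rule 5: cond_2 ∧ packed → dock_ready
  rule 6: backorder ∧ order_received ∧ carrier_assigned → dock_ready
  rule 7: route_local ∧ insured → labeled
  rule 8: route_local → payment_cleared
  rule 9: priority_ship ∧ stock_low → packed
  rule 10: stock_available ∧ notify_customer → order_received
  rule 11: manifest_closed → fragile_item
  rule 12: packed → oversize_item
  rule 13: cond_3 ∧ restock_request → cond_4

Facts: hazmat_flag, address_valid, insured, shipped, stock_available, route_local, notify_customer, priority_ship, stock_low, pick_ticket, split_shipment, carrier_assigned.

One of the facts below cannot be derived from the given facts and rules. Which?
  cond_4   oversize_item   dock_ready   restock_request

cond_4

Round 1 — rule 1, rule 2, rule 7, rule 8, rule 9, rule 10, derive manifest_closed, cond_1, labeled, payment_cleared, packed, order_received.
Round 2 — rule 3, rule 11, rule 12, derive backorder, fragile_item, oversize_item.
Round 3 — rule 6, derive dock_ready.
Round 4 — rule 4, derive restock_request.
Derived: dock_ready (round 3), restock_request (round 4), oversize_item (round 2). cond_4 never appears in any round.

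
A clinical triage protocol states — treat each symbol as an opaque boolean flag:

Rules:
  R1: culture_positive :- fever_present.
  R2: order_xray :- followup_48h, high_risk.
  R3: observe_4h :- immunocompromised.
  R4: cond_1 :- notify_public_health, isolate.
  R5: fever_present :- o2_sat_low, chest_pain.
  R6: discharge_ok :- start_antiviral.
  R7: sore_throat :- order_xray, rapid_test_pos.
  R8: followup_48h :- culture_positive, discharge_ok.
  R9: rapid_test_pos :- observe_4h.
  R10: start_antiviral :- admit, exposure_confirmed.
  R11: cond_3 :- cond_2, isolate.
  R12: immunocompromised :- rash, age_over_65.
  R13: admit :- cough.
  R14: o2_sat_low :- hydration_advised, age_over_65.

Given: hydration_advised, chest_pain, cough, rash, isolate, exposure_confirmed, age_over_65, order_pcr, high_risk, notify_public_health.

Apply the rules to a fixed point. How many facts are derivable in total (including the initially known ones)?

Round 1: R4 [cond_1 :- notify_public_health, isolate.]; R12 [immunocompromised :- rash, age_over_65.]; R13 [admit :- cough.]; R14 [o2_sat_low :- hydration_advised, age_over_65.]. New: cond_1, immunocompromised, admit, o2_sat_low.
Round 2: R3 [observe_4h :- immunocompromised.]; R5 [fever_present :- o2_sat_low, chest_pain.]; R10 [start_antiviral :- admit, exposure_confirmed.]. New: observe_4h, fever_present, start_antiviral.
Round 3: R1 [culture_positive :- fever_present.]; R6 [discharge_ok :- start_antiviral.]; R9 [rapid_test_pos :- observe_4h.]. New: culture_positive, discharge_ok, rapid_test_pos.
Round 4: R8 [followup_48h :- culture_positive, discharge_ok.]. New: followup_48h.
Round 5: R2 [order_xray :- followup_48h, high_risk.]. New: order_xray.
Round 6: R7 [sore_throat :- order_xray, rapid_test_pos.]. New: sore_throat.
Closure: {admit, age_over_65, chest_pain, cond_1, cough, culture_positive, discharge_ok, exposure_confirmed, fever_present, followup_48h, high_risk, hydration_advised, immunocompromised, isolate, notify_public_health, o2_sat_low, observe_4h, order_pcr, order_xray, rapid_test_pos, rash, sore_throat, start_antiviral} — 23 facts.

23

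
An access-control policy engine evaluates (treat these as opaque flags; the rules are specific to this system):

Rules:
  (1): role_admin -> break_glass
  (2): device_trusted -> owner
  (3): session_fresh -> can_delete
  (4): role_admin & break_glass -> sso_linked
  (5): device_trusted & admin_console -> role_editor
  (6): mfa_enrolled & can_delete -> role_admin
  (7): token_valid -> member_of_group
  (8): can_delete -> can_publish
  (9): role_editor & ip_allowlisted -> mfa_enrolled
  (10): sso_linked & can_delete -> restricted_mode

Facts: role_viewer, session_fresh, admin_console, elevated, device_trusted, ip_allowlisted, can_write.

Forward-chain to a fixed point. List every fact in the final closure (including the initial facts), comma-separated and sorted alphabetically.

Round 1: (2) [device_trusted -> owner]; (3) [session_fresh -> can_delete]; (5) [device_trusted & admin_console -> role_editor]. New: owner, can_delete, role_editor.
Round 2: (8) [can_delete -> can_publish]; (9) [role_editor & ip_allowlisted -> mfa_enrolled]. New: can_publish, mfa_enrolled.
Round 3: (6) [mfa_enrolled & can_delete -> role_admin]. New: role_admin.
Round 4: (1) [role_admin -> break_glass]. New: break_glass.
Round 5: (4) [role_admin & break_glass -> sso_linked]. New: sso_linked.
Round 6: (10) [sso_linked & can_delete -> restricted_mode]. New: restricted_mode.

admin_console, break_glass, can_delete, can_publish, can_write, device_trusted, elevated, ip_allowlisted, mfa_enrolled, owner, restricted_mode, role_admin, role_editor, role_viewer, session_fresh, sso_linked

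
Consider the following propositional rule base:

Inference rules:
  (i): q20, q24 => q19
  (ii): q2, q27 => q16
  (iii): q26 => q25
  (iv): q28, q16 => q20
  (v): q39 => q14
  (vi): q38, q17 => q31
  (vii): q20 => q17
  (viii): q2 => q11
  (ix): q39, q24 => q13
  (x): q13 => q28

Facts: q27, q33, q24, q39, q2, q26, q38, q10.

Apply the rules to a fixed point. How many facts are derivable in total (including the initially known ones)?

Round 1 — (ii), (iii), (v), (viii), (ix), derive q16, q25, q14, q11, q13.
Round 2 — (x), derive q28.
Round 3 — (iv), derive q20.
Round 4 — (i), (vii), derive q19, q17.
Round 5 — (vi), derive q31.
Closure: {q10, q11, q13, q14, q16, q17, q19, q2, q20, q24, q25, q26, q27, q28, q31, q33, q38, q39} — 18 facts.

18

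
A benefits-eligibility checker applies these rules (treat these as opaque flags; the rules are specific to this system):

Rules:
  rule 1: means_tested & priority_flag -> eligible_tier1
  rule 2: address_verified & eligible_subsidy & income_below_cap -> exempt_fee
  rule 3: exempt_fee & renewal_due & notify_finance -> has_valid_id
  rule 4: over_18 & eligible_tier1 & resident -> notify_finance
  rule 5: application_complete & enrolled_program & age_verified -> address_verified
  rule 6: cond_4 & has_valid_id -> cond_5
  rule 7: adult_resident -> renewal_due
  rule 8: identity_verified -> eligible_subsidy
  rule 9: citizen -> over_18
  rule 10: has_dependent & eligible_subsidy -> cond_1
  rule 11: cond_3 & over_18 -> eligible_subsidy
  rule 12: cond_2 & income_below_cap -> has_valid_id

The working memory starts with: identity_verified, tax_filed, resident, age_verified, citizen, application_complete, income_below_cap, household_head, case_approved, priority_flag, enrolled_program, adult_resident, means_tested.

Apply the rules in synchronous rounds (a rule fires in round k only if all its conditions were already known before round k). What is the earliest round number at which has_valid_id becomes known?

Round 1 fires rule 1, rule 5, rule 7, rule 8, rule 9, giving eligible_tier1, address_verified, renewal_due, eligible_subsidy, over_18.
Round 2 fires rule 2, rule 4, giving exempt_fee, notify_finance.
Round 3 fires rule 3, giving has_valid_id.
has_valid_id first appears in round 3.

3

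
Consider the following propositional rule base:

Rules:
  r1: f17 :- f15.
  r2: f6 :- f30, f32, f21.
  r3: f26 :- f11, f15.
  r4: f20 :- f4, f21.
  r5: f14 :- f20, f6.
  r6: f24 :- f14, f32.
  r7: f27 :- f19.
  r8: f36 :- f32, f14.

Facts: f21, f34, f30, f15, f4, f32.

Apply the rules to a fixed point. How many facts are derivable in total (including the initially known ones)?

12

Round 1: r1 [f17 :- f15.]; r2 [f6 :- f30, f32, f21.]; r4 [f20 :- f4, f21.]. New: f17, f6, f20.
Round 2: r5 [f14 :- f20, f6.]. New: f14.
Round 3: r6 [f24 :- f14, f32.]; r8 [f36 :- f32, f14.]. New: f24, f36.
Closure: {f14, f15, f17, f20, f21, f24, f30, f32, f34, f36, f4, f6} — 12 facts.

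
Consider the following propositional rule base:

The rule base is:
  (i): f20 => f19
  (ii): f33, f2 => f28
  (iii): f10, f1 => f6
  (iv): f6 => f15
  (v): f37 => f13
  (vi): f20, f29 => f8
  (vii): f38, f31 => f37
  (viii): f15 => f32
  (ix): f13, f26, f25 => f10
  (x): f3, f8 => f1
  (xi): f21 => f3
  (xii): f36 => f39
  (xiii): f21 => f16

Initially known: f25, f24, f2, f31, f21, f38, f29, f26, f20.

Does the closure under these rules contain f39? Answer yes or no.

no

[1] (i) [f20 => f19]; (vi) [f20, f29 => f8]; (vii) [f38, f31 => f37]; (xi) [f21 => f3]; (xiii) [f21 => f16]. ⇒ new: f19, f8, f37, f3, f16.
[2] (v) [f37 => f13]; (x) [f3, f8 => f1]. ⇒ new: f13, f1.
[3] (ix) [f13, f26, f25 => f10]. ⇒ new: f10.
[4] (iii) [f10, f1 => f6]. ⇒ new: f6.
[5] (iv) [f6 => f15]. ⇒ new: f15.
[6] (viii) [f15 => f32]. ⇒ new: f32.
Fixed point reached. f39 is concluded only by (xii); (xii) needs f36 (never derived).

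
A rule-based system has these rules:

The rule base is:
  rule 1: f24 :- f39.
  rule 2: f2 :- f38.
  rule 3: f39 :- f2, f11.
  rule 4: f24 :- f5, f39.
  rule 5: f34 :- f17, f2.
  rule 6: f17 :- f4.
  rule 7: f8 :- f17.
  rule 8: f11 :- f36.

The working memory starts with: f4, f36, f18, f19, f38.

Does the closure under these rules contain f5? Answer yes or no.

no

[1] rule 2 [f2 :- f38.]; rule 6 [f17 :- f4.]; rule 8 [f11 :- f36.]. ⇒ new: f2, f17, f11.
[2] rule 3 [f39 :- f2, f11.]; rule 5 [f34 :- f17, f2.]; rule 7 [f8 :- f17.]. ⇒ new: f39, f34, f8.
[3] rule 1 [f24 :- f39.]. ⇒ new: f24.
Fixed point reached. No rule has f5 as a consequent, and it is not given.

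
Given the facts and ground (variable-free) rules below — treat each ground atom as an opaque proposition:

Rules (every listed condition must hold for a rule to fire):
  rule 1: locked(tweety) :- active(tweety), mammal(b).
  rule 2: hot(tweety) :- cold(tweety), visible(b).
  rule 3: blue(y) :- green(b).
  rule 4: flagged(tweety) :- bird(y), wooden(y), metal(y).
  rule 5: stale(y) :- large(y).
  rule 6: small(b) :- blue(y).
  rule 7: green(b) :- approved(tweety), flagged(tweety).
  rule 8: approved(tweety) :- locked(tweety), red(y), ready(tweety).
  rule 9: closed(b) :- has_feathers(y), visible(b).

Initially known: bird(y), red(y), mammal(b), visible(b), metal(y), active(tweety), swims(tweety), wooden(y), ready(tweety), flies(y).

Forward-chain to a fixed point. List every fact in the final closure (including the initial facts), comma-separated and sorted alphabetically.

Round 1 fires rule 1, rule 4, giving locked(tweety), flagged(tweety).
Round 2 fires rule 8, giving approved(tweety).
Round 3 fires rule 7, giving green(b).
Round 4 fires rule 3, giving blue(y).
Round 5 fires rule 6, giving small(b).

active(tweety), approved(tweety), bird(y), blue(y), flagged(tweety), flies(y), green(b), locked(tweety), mammal(b), metal(y), ready(tweety), red(y), small(b), swims(tweety), visible(b), wooden(y)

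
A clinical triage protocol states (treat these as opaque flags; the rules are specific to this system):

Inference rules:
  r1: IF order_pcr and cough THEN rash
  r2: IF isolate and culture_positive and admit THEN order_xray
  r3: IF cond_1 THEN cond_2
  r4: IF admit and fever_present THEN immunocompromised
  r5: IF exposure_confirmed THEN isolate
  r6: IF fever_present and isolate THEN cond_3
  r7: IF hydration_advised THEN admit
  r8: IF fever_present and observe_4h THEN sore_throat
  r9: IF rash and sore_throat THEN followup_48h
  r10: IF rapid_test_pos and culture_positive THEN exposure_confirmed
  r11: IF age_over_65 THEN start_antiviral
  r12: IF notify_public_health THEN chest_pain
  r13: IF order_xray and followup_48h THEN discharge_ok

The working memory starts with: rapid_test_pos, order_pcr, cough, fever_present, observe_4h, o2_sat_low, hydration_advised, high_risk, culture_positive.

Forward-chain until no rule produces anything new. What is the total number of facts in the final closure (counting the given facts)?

19

Round 1: r1 [IF order_pcr and cough THEN rash]; r7 [IF hydration_advised THEN admit]; r8 [IF fever_present and observe_4h THEN sore_throat]; r10 [IF rapid_test_pos and culture_positive THEN exposure_confirmed]. Adds rash, admit, sore_throat, exposure_confirmed.
Round 2: r4 [IF admit and fever_present THEN immunocompromised]; r5 [IF exposure_confirmed THEN isolate]; r9 [IF rash and sore_throat THEN followup_48h]. Adds immunocompromised, isolate, followup_48h.
Round 3: r2 [IF isolate and culture_positive and admit THEN order_xray]; r6 [IF fever_present and isolate THEN cond_3]. Adds order_xray, cond_3.
Round 4: r13 [IF order_xray and followup_48h THEN discharge_ok]. Adds discharge_ok.
Closure: {admit, cond_3, cough, culture_positive, discharge_ok, exposure_confirmed, fever_present, followup_48h, high_risk, hydration_advised, immunocompromised, isolate, o2_sat_low, observe_4h, order_pcr, order_xray, rapid_test_pos, rash, sore_throat} — 19 facts.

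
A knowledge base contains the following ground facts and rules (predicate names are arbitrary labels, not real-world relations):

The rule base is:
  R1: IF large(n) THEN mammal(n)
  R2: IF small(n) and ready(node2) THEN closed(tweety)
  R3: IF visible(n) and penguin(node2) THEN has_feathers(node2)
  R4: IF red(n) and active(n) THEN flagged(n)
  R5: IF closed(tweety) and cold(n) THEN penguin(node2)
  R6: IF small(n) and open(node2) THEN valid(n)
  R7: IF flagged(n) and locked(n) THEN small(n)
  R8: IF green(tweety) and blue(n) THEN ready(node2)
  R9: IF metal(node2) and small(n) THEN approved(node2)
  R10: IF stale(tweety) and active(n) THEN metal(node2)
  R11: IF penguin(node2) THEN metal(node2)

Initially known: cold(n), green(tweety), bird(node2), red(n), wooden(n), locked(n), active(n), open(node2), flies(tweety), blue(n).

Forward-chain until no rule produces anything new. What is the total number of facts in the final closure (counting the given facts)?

18

Round 1 — R4, R8, derive flagged(n), ready(node2).
Round 2 — R7, derive small(n).
Round 3 — R2, R6, derive closed(tweety), valid(n).
Round 4 — R5, derive penguin(node2).
Round 5 — R11, derive metal(node2).
Round 6 — R9, derive approved(node2).
Closure: {active(n), approved(node2), bird(node2), blue(n), closed(tweety), cold(n), flagged(n), flies(tweety), green(tweety), locked(n), metal(node2), open(node2), penguin(node2), ready(node2), red(n), small(n), valid(n), wooden(n)} — 18 facts.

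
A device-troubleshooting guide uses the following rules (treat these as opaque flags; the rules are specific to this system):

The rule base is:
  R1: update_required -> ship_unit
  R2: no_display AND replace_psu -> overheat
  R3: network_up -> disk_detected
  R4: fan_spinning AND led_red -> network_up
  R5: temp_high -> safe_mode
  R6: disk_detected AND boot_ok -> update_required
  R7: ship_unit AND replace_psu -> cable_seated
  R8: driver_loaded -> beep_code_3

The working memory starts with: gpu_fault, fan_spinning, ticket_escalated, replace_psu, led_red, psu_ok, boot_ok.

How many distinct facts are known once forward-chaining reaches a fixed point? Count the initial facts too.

Round 1 — R4, derive network_up.
Round 2 — R3, derive disk_detected.
Round 3 — R6, derive update_required.
Round 4 — R1, derive ship_unit.
Round 5 — R7, derive cable_seated.
Closure: {boot_ok, cable_seated, disk_detected, fan_spinning, gpu_fault, led_red, network_up, psu_ok, replace_psu, ship_unit, ticket_escalated, update_required} — 12 facts.

12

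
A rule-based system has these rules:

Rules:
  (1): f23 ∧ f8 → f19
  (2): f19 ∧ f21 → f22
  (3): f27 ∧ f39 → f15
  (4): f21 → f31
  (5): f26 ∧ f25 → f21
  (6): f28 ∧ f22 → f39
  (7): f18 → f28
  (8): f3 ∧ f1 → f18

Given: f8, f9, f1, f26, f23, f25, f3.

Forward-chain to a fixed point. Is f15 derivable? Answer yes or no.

Round 1: (1) [f23 ∧ f8 → f19]; (5) [f26 ∧ f25 → f21]; (8) [f3 ∧ f1 → f18]. Adds f19, f21, f18.
Round 2: (2) [f19 ∧ f21 → f22]; (4) [f21 → f31]; (7) [f18 → f28]. Adds f22, f31, f28.
Round 3: (6) [f28 ∧ f22 → f39]. Adds f39.
Fixed point reached. f15 is concluded only by (3); (3) needs f27 (never derived).

no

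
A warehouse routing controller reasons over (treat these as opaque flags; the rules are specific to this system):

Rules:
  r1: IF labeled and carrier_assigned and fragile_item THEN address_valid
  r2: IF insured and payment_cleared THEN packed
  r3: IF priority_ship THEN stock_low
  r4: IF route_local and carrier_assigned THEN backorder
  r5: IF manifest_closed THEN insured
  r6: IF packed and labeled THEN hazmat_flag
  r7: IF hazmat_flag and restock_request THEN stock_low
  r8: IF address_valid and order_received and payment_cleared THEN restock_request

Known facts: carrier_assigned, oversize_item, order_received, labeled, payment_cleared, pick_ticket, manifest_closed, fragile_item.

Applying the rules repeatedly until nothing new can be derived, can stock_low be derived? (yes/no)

Round 1: r1 [IF labeled and carrier_assigned and fragile_item THEN address_valid]; r5 [IF manifest_closed THEN insured]. Adds address_valid, insured.
Round 2: r2 [IF insured and payment_cleared THEN packed]; r8 [IF address_valid and order_received and payment_cleared THEN restock_request]. Adds packed, restock_request.
Round 3: r6 [IF packed and labeled THEN hazmat_flag]. Adds hazmat_flag.
Round 4: r7 [IF hazmat_flag and restock_request THEN stock_low]. Adds stock_low.
stock_low appears in round 4, so it is derivable.

yes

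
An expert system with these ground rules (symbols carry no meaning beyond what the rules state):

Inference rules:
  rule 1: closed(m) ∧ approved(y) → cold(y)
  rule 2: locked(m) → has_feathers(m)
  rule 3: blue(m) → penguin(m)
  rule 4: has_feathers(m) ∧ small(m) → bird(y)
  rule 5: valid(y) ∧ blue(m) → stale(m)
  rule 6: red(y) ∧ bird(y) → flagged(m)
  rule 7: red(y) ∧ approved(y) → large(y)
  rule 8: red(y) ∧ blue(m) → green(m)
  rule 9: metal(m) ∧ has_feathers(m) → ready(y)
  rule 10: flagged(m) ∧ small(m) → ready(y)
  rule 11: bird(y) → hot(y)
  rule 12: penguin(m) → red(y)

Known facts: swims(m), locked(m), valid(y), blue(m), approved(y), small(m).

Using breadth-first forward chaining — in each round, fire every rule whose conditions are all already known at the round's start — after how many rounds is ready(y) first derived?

Round 1 fires rule 2, rule 3, rule 5, giving has_feathers(m), penguin(m), stale(m).
Round 2 fires rule 4, rule 12, giving bird(y), red(y).
Round 3 fires rule 6, rule 7, rule 8, rule 11, giving flagged(m), large(y), green(m), hot(y).
Round 4 fires rule 10, giving ready(y).
ready(y) first appears in round 4.

4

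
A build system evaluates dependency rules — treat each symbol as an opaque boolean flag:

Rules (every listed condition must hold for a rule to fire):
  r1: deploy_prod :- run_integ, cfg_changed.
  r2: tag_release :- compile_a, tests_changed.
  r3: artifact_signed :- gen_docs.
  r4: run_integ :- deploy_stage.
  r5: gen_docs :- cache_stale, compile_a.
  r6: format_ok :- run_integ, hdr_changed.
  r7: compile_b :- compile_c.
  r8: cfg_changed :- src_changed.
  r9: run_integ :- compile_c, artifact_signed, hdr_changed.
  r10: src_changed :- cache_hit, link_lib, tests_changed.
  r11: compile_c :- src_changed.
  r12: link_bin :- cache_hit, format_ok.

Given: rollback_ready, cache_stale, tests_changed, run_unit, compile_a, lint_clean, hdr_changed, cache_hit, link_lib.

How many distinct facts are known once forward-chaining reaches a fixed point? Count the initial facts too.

Round 1 — r2, r5, r10, derive tag_release, gen_docs, src_changed.
Round 2 — r3, r8, r11, derive artifact_signed, cfg_changed, compile_c.
Round 3 — r7, r9, derive compile_b, run_integ.
Round 4 — r1, r6, derive deploy_prod, format_ok.
Round 5 — r12, derive link_bin.
Closure: {artifact_signed, cache_hit, cache_stale, cfg_changed, compile_a, compile_b, compile_c, deploy_prod, format_ok, gen_docs, hdr_changed, link_bin, link_lib, lint_clean, rollback_ready, run_integ, run_unit, src_changed, tag_release, tests_changed} — 20 facts.

20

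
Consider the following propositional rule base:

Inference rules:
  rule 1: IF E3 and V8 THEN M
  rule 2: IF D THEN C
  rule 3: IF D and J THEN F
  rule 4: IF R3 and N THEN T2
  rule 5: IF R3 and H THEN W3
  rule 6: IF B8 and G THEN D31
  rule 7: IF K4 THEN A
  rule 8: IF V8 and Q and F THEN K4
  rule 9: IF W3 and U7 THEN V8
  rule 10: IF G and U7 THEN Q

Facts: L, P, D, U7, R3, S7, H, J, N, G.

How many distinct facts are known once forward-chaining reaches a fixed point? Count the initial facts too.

18

Round 1: rule 2 [IF D THEN C]; rule 3 [IF D and J THEN F]; rule 4 [IF R3 and N THEN T2]; rule 5 [IF R3 and H THEN W3]; rule 10 [IF G and U7 THEN Q]. New: C, F, T2, W3, Q.
Round 2: rule 9 [IF W3 and U7 THEN V8]. New: V8.
Round 3: rule 8 [IF V8 and Q and F THEN K4]. New: K4.
Round 4: rule 7 [IF K4 THEN A]. New: A.
Closure: {A, C, D, F, G, H, J, K4, L, N, P, Q, R3, S7, T2, U7, V8, W3} — 18 facts.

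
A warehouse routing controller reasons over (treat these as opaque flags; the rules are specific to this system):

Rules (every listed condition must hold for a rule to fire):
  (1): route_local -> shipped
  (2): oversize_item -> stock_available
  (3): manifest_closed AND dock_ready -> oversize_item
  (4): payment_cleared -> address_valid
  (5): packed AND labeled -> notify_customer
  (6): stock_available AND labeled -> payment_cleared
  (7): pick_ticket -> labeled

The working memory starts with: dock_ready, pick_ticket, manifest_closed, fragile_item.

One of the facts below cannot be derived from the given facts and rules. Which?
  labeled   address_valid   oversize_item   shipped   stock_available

[1] (3) [manifest_closed AND dock_ready -> oversize_item]; (7) [pick_ticket -> labeled]. ⇒ new: oversize_item, labeled.
[2] (2) [oversize_item -> stock_available]. ⇒ new: stock_available.
[3] (6) [stock_available AND labeled -> payment_cleared]. ⇒ new: payment_cleared.
[4] (4) [payment_cleared -> address_valid]. ⇒ new: address_valid.
Derived: address_valid (round 4), labeled (round 1), oversize_item (round 1), stock_available (round 2). shipped never appears in any round.

shipped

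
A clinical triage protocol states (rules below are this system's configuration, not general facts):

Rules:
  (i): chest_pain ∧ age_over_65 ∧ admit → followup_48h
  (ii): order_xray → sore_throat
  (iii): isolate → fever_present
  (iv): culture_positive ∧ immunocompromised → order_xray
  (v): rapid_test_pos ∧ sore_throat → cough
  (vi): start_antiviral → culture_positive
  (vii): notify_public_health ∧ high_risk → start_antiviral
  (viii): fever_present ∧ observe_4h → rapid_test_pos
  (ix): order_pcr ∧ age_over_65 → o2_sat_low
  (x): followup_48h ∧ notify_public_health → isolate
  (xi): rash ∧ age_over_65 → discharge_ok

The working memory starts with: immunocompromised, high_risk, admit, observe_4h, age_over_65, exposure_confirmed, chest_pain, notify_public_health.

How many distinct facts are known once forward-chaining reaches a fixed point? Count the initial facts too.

17

Round 1 — (i), (vii), derive followup_48h, start_antiviral.
Round 2 — (vi), (x), derive culture_positive, isolate.
Round 3 — (iii), (iv), derive fever_present, order_xray.
Round 4 — (ii), (viii), derive sore_throat, rapid_test_pos.
Round 5 — (v), derive cough.
Closure: {admit, age_over_65, chest_pain, cough, culture_positive, exposure_confirmed, fever_present, followup_48h, high_risk, immunocompromised, isolate, notify_public_health, observe_4h, order_xray, rapid_test_pos, sore_throat, start_antiviral} — 17 facts.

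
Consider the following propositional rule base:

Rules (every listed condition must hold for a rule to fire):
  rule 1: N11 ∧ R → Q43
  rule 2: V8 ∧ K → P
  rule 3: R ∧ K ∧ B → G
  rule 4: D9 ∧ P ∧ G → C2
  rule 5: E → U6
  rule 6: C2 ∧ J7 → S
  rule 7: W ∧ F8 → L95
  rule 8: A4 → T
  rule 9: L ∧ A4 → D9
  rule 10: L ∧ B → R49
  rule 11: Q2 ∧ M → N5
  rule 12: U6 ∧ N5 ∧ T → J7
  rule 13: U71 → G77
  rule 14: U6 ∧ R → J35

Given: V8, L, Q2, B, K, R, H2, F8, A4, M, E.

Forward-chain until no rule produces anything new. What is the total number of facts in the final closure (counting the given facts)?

22

[1] rule 2 [V8 ∧ K → P]; rule 3 [R ∧ K ∧ B → G]; rule 5 [E → U6]; rule 8 [A4 → T]; rule 9 [L ∧ A4 → D9]; rule 10 [L ∧ B → R49]; rule 11 [Q2 ∧ M → N5]. ⇒ new: P, G, U6, T, D9, R49, N5.
[2] rule 4 [D9 ∧ P ∧ G → C2]; rule 12 [U6 ∧ N5 ∧ T → J7]; rule 14 [U6 ∧ R → J35]. ⇒ new: C2, J7, J35.
[3] rule 6 [C2 ∧ J7 → S]. ⇒ new: S.
Closure: {A4, B, C2, D9, E, F8, G, H2, J35, J7, K, L, M, N5, P, Q2, R, R49, S, T, U6, V8} — 22 facts.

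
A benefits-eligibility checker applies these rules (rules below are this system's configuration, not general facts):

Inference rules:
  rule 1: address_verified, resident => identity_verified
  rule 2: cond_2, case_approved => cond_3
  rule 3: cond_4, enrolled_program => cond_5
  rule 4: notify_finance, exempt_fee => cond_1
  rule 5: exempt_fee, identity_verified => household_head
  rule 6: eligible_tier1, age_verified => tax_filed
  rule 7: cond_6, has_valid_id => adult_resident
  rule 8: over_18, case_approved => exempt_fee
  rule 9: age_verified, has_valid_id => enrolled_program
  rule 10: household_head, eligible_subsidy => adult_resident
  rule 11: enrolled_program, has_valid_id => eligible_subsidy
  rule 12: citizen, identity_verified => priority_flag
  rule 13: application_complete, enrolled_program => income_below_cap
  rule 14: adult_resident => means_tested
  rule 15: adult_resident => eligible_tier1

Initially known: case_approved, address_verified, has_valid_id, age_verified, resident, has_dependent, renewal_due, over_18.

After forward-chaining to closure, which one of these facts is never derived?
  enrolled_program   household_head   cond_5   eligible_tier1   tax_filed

cond_5

[1] rule 1 [address_verified, resident => identity_verified]; rule 8 [over_18, case_approved => exempt_fee]; rule 9 [age_verified, has_valid_id => enrolled_program]. ⇒ new: identity_verified, exempt_fee, enrolled_program.
[2] rule 5 [exempt_fee, identity_verified => household_head]; rule 11 [enrolled_program, has_valid_id => eligible_subsidy]. ⇒ new: household_head, eligible_subsidy.
[3] rule 10 [household_head, eligible_subsidy => adult_resident]. ⇒ new: adult_resident.
[4] rule 14 [adult_resident => means_tested]; rule 15 [adult_resident => eligible_tier1]. ⇒ new: means_tested, eligible_tier1.
[5] rule 6 [eligible_tier1, age_verified => tax_filed]. ⇒ new: tax_filed.
Derived: tax_filed (round 5), household_head (round 2), eligible_tier1 (round 4), enrolled_program (round 1). cond_5 never appears in any round.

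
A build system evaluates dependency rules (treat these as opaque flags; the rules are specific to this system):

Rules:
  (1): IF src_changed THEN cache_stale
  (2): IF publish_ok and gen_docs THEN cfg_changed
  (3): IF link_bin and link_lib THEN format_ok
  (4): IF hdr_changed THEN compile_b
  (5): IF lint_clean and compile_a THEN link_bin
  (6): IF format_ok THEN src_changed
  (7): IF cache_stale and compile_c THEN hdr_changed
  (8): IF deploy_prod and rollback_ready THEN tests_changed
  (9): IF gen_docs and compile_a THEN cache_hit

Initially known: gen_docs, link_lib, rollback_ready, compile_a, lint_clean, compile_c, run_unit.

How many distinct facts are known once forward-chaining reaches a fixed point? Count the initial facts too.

Round 1 — (5), (9), derive link_bin, cache_hit.
Round 2 — (3), derive format_ok.
Round 3 — (6), derive src_changed.
Round 4 — (1), derive cache_stale.
Round 5 — (7), derive hdr_changed.
Round 6 — (4), derive compile_b.
Closure: {cache_hit, cache_stale, compile_a, compile_b, compile_c, format_ok, gen_docs, hdr_changed, link_bin, link_lib, lint_clean, rollback_ready, run_unit, src_changed} — 14 facts.

14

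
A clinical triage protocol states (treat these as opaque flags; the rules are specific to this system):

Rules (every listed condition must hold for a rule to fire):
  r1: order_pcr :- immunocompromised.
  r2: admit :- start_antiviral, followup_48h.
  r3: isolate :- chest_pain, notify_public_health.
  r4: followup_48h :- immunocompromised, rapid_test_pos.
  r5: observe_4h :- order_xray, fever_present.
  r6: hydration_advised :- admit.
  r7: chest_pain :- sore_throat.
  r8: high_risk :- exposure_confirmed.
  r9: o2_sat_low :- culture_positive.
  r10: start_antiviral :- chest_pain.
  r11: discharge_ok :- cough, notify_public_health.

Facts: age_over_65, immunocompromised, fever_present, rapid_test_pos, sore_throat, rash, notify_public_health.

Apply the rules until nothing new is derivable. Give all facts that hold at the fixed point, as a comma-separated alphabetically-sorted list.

admit, age_over_65, chest_pain, fever_present, followup_48h, hydration_advised, immunocompromised, isolate, notify_public_health, order_pcr, rapid_test_pos, rash, sore_throat, start_antiviral

Round 1 fires r1, r4, r7, giving order_pcr, followup_48h, chest_pain.
Round 2 fires r3, r10, giving isolate, start_antiviral.
Round 3 fires r2, giving admit.
Round 4 fires r6, giving hydration_advised.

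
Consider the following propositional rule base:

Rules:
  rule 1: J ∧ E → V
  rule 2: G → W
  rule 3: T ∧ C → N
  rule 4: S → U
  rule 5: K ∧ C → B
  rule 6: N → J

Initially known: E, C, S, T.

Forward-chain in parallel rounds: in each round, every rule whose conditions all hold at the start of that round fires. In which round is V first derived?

Round 1 fires rule 3, rule 4, giving N, U.
Round 2 fires rule 6, giving J.
Round 3 fires rule 1, giving V.
V first appears in round 3.

3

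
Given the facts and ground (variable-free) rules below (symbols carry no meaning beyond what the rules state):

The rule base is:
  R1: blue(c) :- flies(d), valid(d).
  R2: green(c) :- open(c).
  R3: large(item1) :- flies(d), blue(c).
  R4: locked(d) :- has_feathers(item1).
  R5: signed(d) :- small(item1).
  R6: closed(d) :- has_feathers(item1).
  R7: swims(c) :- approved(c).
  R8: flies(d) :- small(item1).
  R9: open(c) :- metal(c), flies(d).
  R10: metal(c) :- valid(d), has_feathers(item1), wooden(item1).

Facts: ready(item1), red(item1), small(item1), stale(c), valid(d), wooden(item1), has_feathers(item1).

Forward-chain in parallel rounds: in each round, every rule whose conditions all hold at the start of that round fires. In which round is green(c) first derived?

Round 1: R4 [locked(d) :- has_feathers(item1).]; R5 [signed(d) :- small(item1).]; R6 [closed(d) :- has_feathers(item1).]; R8 [flies(d) :- small(item1).]; R10 [metal(c) :- valid(d), has_feathers(item1), wooden(item1).]. New: locked(d), signed(d), closed(d), flies(d), metal(c).
Round 2: R1 [blue(c) :- flies(d), valid(d).]; R9 [open(c) :- metal(c), flies(d).]. New: blue(c), open(c).
Round 3: R2 [green(c) :- open(c).]; R3 [large(item1) :- flies(d), blue(c).]. New: green(c), large(item1).
green(c) first appears in round 3.

3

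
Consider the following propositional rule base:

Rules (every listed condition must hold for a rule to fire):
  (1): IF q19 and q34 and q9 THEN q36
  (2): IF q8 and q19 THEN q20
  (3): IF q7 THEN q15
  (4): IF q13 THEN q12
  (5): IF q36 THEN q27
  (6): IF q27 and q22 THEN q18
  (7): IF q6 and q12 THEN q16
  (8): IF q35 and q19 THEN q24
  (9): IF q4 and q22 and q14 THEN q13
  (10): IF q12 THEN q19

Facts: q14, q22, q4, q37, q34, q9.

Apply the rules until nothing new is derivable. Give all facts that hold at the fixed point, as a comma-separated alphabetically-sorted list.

q12, q13, q14, q18, q19, q22, q27, q34, q36, q37, q4, q9

Round 1: (9) [IF q4 and q22 and q14 THEN q13]. New: q13.
Round 2: (4) [IF q13 THEN q12]. New: q12.
Round 3: (10) [IF q12 THEN q19]. New: q19.
Round 4: (1) [IF q19 and q34 and q9 THEN q36]. New: q36.
Round 5: (5) [IF q36 THEN q27]. New: q27.
Round 6: (6) [IF q27 and q22 THEN q18]. New: q18.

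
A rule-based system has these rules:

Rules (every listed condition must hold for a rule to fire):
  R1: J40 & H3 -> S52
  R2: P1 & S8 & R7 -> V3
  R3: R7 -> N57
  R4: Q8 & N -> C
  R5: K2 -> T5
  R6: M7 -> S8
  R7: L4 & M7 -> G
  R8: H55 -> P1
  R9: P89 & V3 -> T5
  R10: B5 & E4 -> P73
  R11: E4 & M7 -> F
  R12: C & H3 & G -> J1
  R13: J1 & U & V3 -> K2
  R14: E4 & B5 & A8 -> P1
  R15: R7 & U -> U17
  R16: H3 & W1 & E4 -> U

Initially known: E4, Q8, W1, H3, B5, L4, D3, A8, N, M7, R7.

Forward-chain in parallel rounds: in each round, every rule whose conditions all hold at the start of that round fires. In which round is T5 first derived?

4

[1] R3 [R7 -> N57]; R4 [Q8 & N -> C]; R6 [M7 -> S8]; R7 [L4 & M7 -> G]; R10 [B5 & E4 -> P73]; R11 [E4 & M7 -> F]; R14 [E4 & B5 & A8 -> P1]; R16 [H3 & W1 & E4 -> U]. ⇒ new: N57, C, S8, G, P73, F, P1, U.
[2] R2 [P1 & S8 & R7 -> V3]; R12 [C & H3 & G -> J1]; R15 [R7 & U -> U17]. ⇒ new: V3, J1, U17.
[3] R13 [J1 & U & V3 -> K2]. ⇒ new: K2.
[4] R5 [K2 -> T5]. ⇒ new: T5.
T5 first appears in round 4.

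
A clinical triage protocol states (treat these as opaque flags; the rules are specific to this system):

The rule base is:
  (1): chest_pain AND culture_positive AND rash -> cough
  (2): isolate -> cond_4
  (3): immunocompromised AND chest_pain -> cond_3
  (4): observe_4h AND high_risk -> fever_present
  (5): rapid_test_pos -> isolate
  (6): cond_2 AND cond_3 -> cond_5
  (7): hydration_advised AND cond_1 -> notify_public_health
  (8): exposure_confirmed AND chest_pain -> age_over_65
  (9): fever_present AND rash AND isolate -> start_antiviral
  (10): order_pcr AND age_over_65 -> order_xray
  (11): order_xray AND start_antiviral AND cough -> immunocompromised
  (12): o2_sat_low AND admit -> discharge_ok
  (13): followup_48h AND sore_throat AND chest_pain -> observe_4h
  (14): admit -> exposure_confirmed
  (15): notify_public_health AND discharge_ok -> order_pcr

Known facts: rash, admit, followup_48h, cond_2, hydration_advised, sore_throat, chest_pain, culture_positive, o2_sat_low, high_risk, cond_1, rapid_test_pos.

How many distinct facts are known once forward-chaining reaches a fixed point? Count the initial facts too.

Round 1 fires (1), (5), (7), (12), (13), (14), giving cough, isolate, notify_public_health, discharge_ok, observe_4h, exposure_confirmed.
Round 2 fires (2), (4), (8), (15), giving cond_4, fever_present, age_over_65, order_pcr.
Round 3 fires (9), (10), giving start_antiviral, order_xray.
Round 4 fires (11), giving immunocompromised.
Round 5 fires (3), giving cond_3.
Round 6 fires (6), giving cond_5.
Closure: {admit, age_over_65, chest_pain, cond_1, cond_2, cond_3, cond_4, cond_5, cough, culture_positive, discharge_ok, exposure_confirmed, fever_present, followup_48h, high_risk, hydration_advised, immunocompromised, isolate, notify_public_health, o2_sat_low, observe_4h, order_pcr, order_xray, rapid_test_pos, rash, sore_throat, start_antiviral} — 27 facts.

27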